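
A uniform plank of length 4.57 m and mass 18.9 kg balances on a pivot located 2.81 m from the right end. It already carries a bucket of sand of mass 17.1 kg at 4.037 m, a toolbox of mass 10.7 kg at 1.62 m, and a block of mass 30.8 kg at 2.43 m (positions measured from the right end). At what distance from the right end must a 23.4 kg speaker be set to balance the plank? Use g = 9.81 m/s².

x ≈ 3.38 m from the right end

Taking torques about the pivot (at 2.81 m from the right end):
Beam weight: 18.9 × 9.81 = 185.4 N down at 2.285 m → arm 0.525 m, τ = 185.4 × 0.525 = 97.34 N·m clockwise.
Bucket of sand: 17.1 × 9.81 = 167.8 N down at 4.037 m → arm 1.227 m, τ = 167.8 × 1.227 = 205.9 N·m counterclockwise.
Toolbox: 10.7 × 9.81 = 105 N down at 1.62 m → arm 1.19 m, τ = 105 × 1.19 = 124.9 N·m clockwise.
Block: 30.8 × 9.81 = 302.1 N down at 2.43 m → arm 0.38 m, τ = 302.1 × 0.38 = 114.8 N·m clockwise.
Net moment of existing loads = 131.1 N·m clockwise.
The speaker weighs 23.4 × 9.81 = 229.6 N and must supply an equal counterclockwise moment, so its lever arm about the pivot is 131.1 / 229.6 = 0.571 m.
That puts it at 2.81 + 0.571 = 3.38 m from the right end.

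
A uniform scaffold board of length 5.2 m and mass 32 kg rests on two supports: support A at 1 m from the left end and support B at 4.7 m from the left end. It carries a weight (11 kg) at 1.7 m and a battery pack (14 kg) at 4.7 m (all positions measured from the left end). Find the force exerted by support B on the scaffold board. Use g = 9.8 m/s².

R_B ≈ 293 N

Taking torques about support A:
Beam weight: 32 × 9.8 = 313.6 N down at 2.6 m → arm 1.6 m, τ = 313.6 × 1.6 = 501.8 N·m clockwise.
Weight: 11 × 9.8 = 107.8 N down at 1.7 m → arm 0.7 m, τ = 107.8 × 0.7 = 75.46 N·m clockwise.
Battery pack: 14 × 9.8 = 137.2 N down at 4.7 m → arm 3.7 m, τ = 137.2 × 3.7 = 507.6 N·m clockwise.
Net load moment about support A = 1085 N·m clockwise.
Reaction R at support B is upward at 4.7 m, arm 3.7 m → moment R × 3.7 counterclockwise.
Στ = 0 ⇒ R × 3.7 = 1085 ⇒ R = 293 N.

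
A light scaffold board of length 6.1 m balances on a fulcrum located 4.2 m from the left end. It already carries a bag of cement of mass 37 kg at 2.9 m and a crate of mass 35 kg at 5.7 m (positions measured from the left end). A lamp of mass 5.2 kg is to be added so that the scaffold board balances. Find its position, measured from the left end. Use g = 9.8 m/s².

x ≈ 3.35 m from the left end

Taking torques about the fulcrum (at 4.2 m from the left end):
Bag of cement: 37 × 9.8 = 362.6 N down at 2.9 m → arm 1.3 m, τ = 362.6 × 1.3 = 471.4 N·m counterclockwise.
Crate: 35 × 9.8 = 343 N down at 5.7 m → arm 1.5 m, τ = 343 × 1.5 = 514.5 N·m clockwise.
Net moment of existing loads = 43.1 N·m clockwise.
The lamp weighs 5.2 × 9.8 = 50.96 N and must supply an equal counterclockwise moment, so its lever arm about the fulcrum is 43.1 / 50.96 = 0.846 m.
That puts it at 4.2 − 0.846 = 3.35 m from the left end.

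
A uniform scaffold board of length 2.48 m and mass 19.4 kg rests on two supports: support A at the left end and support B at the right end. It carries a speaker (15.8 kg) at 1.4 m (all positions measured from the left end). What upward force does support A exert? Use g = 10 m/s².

R_A ≈ 166 N

About support B:
Beam weight: 19.4 × 10 = 194 N down at 1.24 m → arm 1.24 m, τ = 194 × 1.24 = 240.6 N·m counterclockwise.
Speaker: 15.8 × 10 = 158 N down at 1.4 m → arm 1.08 m, τ = 158 × 1.08 = 170.6 N·m counterclockwise.
Net load moment about support B = 411.2 N·m counterclockwise.
Reaction R at support A is upward at 0 m, arm 2.48 m → moment R × 2.48 clockwise.
For rotational equilibrium, R × 2.48 = 411.2, so R = 166 N.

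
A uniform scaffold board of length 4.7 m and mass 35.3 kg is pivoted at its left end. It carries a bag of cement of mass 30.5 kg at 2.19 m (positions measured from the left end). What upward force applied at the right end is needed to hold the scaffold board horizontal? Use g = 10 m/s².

F ≈ 319 N

Taking torques about the left end:
Beam weight: 35.3 × 10 = 353 N down at 2.35 m → arm 2.35 m, τ = 353 × 2.35 = 829.6 N·m clockwise.
Bag of cement: 30.5 × 10 = 305 N down at 2.19 m → arm 2.19 m, τ = 305 × 2.19 = 667.9 N·m clockwise.
Net moment of the loads = 1498 N·m clockwise.
The upward force F acts at the right end, arm 4.7 m, giving F × 4.7 counterclockwise.
Setting net torque to zero: F × 4.7 = 1498 → F = 1498 / 4.7 = 319 N.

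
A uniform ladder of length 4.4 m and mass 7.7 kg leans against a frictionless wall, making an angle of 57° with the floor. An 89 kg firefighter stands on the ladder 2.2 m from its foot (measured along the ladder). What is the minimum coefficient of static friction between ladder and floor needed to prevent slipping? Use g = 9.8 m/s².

Choose the foot of the ladder as the axis so the floor normal and friction both act there and drop out.
Ladder weight 7.7×9.8 = 75.46 N acts at 2.2 m along the ladder; its horizontal arm is 2.2·cos57° = 1.198 m → τ = 90.4 N·m clockwise.
Firefighter: 89×9.8 = 872.2 N at 2.2 m → arm 1.198 m → τ = 1045 N·m clockwise.
Wall normal N acts horizontally at the top; its moment arm is the height L sinθ = 4.4·sin57° = 3.69 m, counterclockwise.
Setting net torque to zero: N × 3.69 = 1135 → N = 307.6 N.
ΣFx = 0 ⇒ f = N_wall = 307.6 N. ΣFy = 0 ⇒ N_floor = 947.7 N.
μ_min = f / N_floor = 307.6 / 947.7 = 0.325.

μ_min ≈ 0.325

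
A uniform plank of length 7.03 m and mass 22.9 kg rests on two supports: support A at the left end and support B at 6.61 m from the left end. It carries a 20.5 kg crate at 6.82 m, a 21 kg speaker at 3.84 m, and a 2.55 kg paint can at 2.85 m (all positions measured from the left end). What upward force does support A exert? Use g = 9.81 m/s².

R_A ≈ 199 N

Taking torques about support B:
Beam weight: 22.9 × 9.81 = 224.6 N down at 3.515 m → arm 3.095 m, τ = 224.6 × 3.095 = 695.1 N·m counterclockwise.
Crate: 20.5 × 9.81 = 201.1 N down at 6.82 m → arm 0.21 m, τ = 201.1 × 0.21 = 42.23 N·m clockwise.
Speaker: 21 × 9.81 = 206 N down at 3.84 m → arm 2.77 m, τ = 206 × 2.77 = 570.6 N·m counterclockwise.
Paint can: 2.55 × 9.81 = 25.02 N down at 2.85 m → arm 3.76 m, τ = 25.02 × 3.76 = 94.08 N·m counterclockwise.
Net load moment about support B = 1318 N·m counterclockwise.
Reaction R at support A is upward at 0 m, arm 6.61 m → moment R × 6.61 clockwise.
Στ = 0 ⇒ R × 6.61 = 1318 ⇒ R = 199 N.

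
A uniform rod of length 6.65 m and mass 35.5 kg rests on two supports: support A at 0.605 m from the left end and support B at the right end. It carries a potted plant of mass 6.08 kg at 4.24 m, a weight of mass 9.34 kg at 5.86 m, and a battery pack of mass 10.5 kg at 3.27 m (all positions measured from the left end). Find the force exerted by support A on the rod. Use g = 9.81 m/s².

Choose support B as the axis so its reaction then has zero moment arm.
Beam weight: 35.5 × 9.81 = 348.3 N down at 3.325 m → arm 3.325 m, τ = 348.3 × 3.325 = 1158 N·m counterclockwise.
Potted plant: 6.08 × 9.81 = 59.64 N down at 4.24 m → arm 2.41 m, τ = 59.64 × 2.41 = 143.7 N·m counterclockwise.
Weight: 9.34 × 9.81 = 91.63 N down at 5.86 m → arm 0.79 m, τ = 91.63 × 0.79 = 72.39 N·m counterclockwise.
Battery pack: 10.5 × 9.81 = 103 N down at 3.27 m → arm 3.38 m, τ = 103 × 3.38 = 348.1 N·m counterclockwise.
Net load moment about support B = 1722 N·m counterclockwise.
Reaction R at support A is upward at 0.605 m, arm 6.045 m → moment R × 6.045 clockwise.
Balancing moments: R × 6.045 = 1722, giving R = 285 N.

R_A ≈ 285 N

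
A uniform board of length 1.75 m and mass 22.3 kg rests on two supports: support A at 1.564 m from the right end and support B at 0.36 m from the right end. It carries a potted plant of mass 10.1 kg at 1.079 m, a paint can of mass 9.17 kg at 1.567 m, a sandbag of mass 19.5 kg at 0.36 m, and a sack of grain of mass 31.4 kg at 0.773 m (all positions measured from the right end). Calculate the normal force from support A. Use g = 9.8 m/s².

R_A ≈ 348 N

Taking torques about support B:
Beam weight: 22.3 × 9.8 = 218.5 N down at 0.875 m → arm 0.515 m, τ = 218.5 × 0.515 = 112.5 N·m counterclockwise.
Potted plant: 10.1 × 9.8 = 98.98 N down at 1.079 m → arm 0.719 m, τ = 98.98 × 0.719 = 71.17 N·m counterclockwise.
Paint can: 9.17 × 9.8 = 89.87 N down at 1.567 m → arm 1.207 m, τ = 89.87 × 1.207 = 108.5 N·m counterclockwise.
Sandbag: acts at the support B, moment arm 0 → no torque.
Sack of grain: 31.4 × 9.8 = 307.7 N down at 0.773 m → arm 0.413 m, τ = 307.7 × 0.413 = 127.1 N·m counterclockwise.
Net load moment about support B = 419.3 N·m counterclockwise.
Reaction R at support A is upward at 1.564 m, arm 1.204 m → moment R × 1.204 clockwise.
For rotational equilibrium, R × 1.204 = 419.3, so R = 348 N.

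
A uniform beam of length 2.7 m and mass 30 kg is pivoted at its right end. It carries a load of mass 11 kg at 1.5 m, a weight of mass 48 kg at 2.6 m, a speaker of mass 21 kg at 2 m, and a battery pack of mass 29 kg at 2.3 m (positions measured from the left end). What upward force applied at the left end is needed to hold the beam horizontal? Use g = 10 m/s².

F ≈ 314 N

Choose the right end as the axis so the unknown pivot reaction has zero arm there.
Beam weight: 30 × 10 = 300 N down at 1.35 m → arm 1.35 m, τ = 300 × 1.35 = 405 N·m counterclockwise.
Load: 11 × 10 = 110 N down at 1.5 m → arm 1.2 m, τ = 110 × 1.2 = 132 N·m counterclockwise.
Weight: 48 × 10 = 480 N down at 2.6 m → arm 0.1 m, τ = 480 × 0.1 = 48 N·m counterclockwise.
Speaker: 21 × 10 = 210 N down at 2 m → arm 0.7 m, τ = 210 × 0.7 = 147 N·m counterclockwise.
Battery pack: 29 × 10 = 290 N down at 2.3 m → arm 0.4 m, τ = 290 × 0.4 = 116 N·m counterclockwise.
Net moment of the loads = 848 N·m counterclockwise.
The upward force F acts at the left end, arm 2.7 m, giving F × 2.7 clockwise.
Balancing moments: F × 2.7 = 848, giving F = 848 / 2.7 = 314 N.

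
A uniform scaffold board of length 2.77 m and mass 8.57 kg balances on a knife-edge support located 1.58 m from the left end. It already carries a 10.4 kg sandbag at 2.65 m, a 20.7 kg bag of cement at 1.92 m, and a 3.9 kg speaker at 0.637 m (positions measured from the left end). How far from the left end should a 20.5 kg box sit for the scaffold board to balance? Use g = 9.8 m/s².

Sum moments about the knife-edge support (at 1.58 m from the left end) (the support reaction has zero arm there).
Beam weight: 8.57 × 9.8 = 83.99 N down at 1.385 m → arm 0.195 m, τ = 83.99 × 0.195 = 16.38 N·m counterclockwise.
Sandbag: 10.4 × 9.8 = 101.9 N down at 2.65 m → arm 1.07 m, τ = 101.9 × 1.07 = 109 N·m clockwise.
Bag of cement: 20.7 × 9.8 = 202.9 N down at 1.92 m → arm 0.34 m, τ = 202.9 × 0.34 = 68.99 N·m clockwise.
Speaker: 3.9 × 9.8 = 38.22 N down at 0.637 m → arm 0.943 m, τ = 38.22 × 0.943 = 36.04 N·m counterclockwise.
Net moment of existing loads = 125.6 N·m clockwise.
The box weighs 20.5 × 9.8 = 200.9 N and must supply an equal counterclockwise moment, so its lever arm about the knife-edge support is 125.6 / 200.9 = 0.625 m.
That puts it at 1.58 − 0.625 = 0.955 m from the left end.

x ≈ 0.955 m from the left end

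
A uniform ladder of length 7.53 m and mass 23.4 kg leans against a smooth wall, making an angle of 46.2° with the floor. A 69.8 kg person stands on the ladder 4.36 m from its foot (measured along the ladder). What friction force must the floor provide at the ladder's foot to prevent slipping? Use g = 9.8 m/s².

Sum moments about the foot of the ladder (the floor normal and friction both act there and drop out).
Ladder weight 23.4×9.8 = 229.3 N acts at 3.765 m along the ladder; its horizontal arm is 3.765·cos46.2° = 2.606 m → τ = 597.6 N·m clockwise.
Person: 69.8×9.8 = 684 N at 4.36 m → arm 3.018 m → τ = 2064 N·m clockwise.
Wall normal N acts horizontally at the top; its moment arm is the height L sinθ = 7.53·sin46.2° = 5.435 m, counterclockwise.
Στ = 0 ⇒ N × 5.435 = 2662 ⇒ N = 490 N.
ΣFx = 0: friction at the foot balances the wall's push, so f = N_wall = 490 N.

f ≈ 490 N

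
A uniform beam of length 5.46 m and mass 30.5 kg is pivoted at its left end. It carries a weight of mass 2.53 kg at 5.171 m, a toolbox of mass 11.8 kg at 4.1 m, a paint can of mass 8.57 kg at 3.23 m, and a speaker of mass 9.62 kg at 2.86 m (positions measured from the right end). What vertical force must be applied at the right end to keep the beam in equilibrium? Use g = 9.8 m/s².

F ≈ 259 N

Sum moments about the left end (the unknown pivot reaction has zero arm there).
Beam weight: 30.5 × 9.8 = 298.9 N down at 2.73 m → arm 2.73 m, τ = 298.9 × 2.73 = 816 N·m clockwise.
Weight: 2.53 × 9.8 = 24.79 N down at 5.171 m → arm 0.289 m, τ = 24.79 × 0.289 = 7.164 N·m clockwise.
Toolbox: 11.8 × 9.8 = 115.6 N down at 4.1 m → arm 1.36 m, τ = 115.6 × 1.36 = 157.2 N·m clockwise.
Paint can: 8.57 × 9.8 = 83.99 N down at 3.23 m → arm 2.23 m, τ = 83.99 × 2.23 = 187.3 N·m clockwise.
Speaker: 9.62 × 9.8 = 94.28 N down at 2.86 m → arm 2.6 m, τ = 94.28 × 2.6 = 245.1 N·m clockwise.
Net moment of the loads = 1413 N·m clockwise.
The upward force F acts at the right end, arm 5.46 m, giving F × 5.46 counterclockwise.
Στ = 0 ⇒ F × 5.46 = 1413 ⇒ F = 1413 / 5.46 = 259 N.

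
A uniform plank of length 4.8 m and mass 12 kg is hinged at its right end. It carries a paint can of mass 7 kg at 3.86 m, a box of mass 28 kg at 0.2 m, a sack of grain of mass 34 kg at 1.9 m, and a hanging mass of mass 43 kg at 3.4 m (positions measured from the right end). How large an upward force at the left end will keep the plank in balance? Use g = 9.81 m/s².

Take moments about the right end.
Beam weight: 12 × 9.81 = 117.7 N down at 2.4 m → arm 2.4 m, τ = 117.7 × 2.4 = 282.5 N·m counterclockwise.
Paint can: 7 × 9.81 = 68.67 N down at 3.86 m → arm 3.86 m, τ = 68.67 × 3.86 = 265.1 N·m counterclockwise.
Box: 28 × 9.81 = 274.7 N down at 0.2 m → arm 0.2 m, τ = 274.7 × 0.2 = 54.94 N·m counterclockwise.
Sack of grain: 34 × 9.81 = 333.5 N down at 1.9 m → arm 1.9 m, τ = 333.5 × 1.9 = 633.6 N·m counterclockwise.
Hanging mass: 43 × 9.81 = 421.8 N down at 3.4 m → arm 3.4 m, τ = 421.8 × 3.4 = 1434 N·m counterclockwise.
Net moment of the loads = 2670 N·m counterclockwise.
The upward force F acts at the left end, arm 4.8 m, giving F × 4.8 clockwise.
Balancing moments: F × 4.8 = 2670, giving F = 2670 / 4.8 = 556 N.

F ≈ 556 N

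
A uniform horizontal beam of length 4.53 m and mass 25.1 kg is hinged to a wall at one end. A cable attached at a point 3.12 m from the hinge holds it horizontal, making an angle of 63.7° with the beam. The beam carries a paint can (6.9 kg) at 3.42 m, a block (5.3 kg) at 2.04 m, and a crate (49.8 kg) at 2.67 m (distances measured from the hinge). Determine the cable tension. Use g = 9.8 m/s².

Taking torques about the hinge:
Beam weight: 25.1 × 9.8 = 246 N down at 2.265 m → arm 2.265 m, τ = 246 × 2.265 = 557.2 N·m clockwise.
Paint can: 6.9 × 9.8 = 67.62 N down at 3.42 m → arm 3.42 m, τ = 67.62 × 3.42 = 231.3 N·m clockwise.
Block: 5.3 × 9.8 = 51.94 N down at 2.04 m → arm 2.04 m, τ = 51.94 × 2.04 = 106 N·m clockwise.
Crate: 49.8 × 9.8 = 488 N down at 2.67 m → arm 2.67 m, τ = 488 × 2.67 = 1303 N·m clockwise.
Total clockwise load moment = 2198 N·m.
The cable tension T acts at 3.12 m; only its component perpendicular to the beam, T sinθ, produces torque. sin 63.7° = 0.8965.
For rotational equilibrium, T × 3.12 × 0.8965 = 2198, so T = 2198 / 2.797 = 786 N.

T ≈ 786 N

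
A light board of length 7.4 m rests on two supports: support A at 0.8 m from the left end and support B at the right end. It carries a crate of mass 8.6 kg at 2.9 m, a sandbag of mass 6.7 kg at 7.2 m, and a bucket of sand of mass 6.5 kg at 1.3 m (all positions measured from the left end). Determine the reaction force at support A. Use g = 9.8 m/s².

R_A ≈ 118 N

About support B:
Crate: 8.6 × 9.8 = 84.28 N down at 2.9 m → arm 4.5 m, τ = 84.28 × 4.5 = 379.3 N·m counterclockwise.
Sandbag: 6.7 × 9.8 = 65.66 N down at 7.2 m → arm 0.2 m, τ = 65.66 × 0.2 = 13.13 N·m counterclockwise.
Bucket of sand: 6.5 × 9.8 = 63.7 N down at 1.3 m → arm 6.1 m, τ = 63.7 × 6.1 = 388.6 N·m counterclockwise.
Net load moment about support B = 781 N·m counterclockwise.
Reaction R at support A is upward at 0.8 m, arm 6.6 m → moment R × 6.6 clockwise.
Στ = 0 ⇒ R × 6.6 = 781 ⇒ R = 118 N.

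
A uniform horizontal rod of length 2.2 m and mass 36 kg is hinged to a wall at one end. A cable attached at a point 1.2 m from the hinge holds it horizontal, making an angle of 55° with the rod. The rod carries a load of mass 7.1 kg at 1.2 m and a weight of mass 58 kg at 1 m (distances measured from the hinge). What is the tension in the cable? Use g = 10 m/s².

Sum moments about the hinge (the unknown hinge reaction has zero arm there).
Beam weight: 36 × 10 = 360 N down at 1.1 m → arm 1.1 m, τ = 360 × 1.1 = 396 N·m clockwise.
Load: 7.1 × 10 = 71 N down at 1.2 m → arm 1.2 m, τ = 71 × 1.2 = 85.2 N·m clockwise.
Weight: 58 × 10 = 580 N down at 1 m → arm 1 m, τ = 580 × 1 = 580 N·m clockwise.
Total clockwise load moment = 1061 N·m.
The cable tension T acts at 1.2 m; only its component perpendicular to the rod, T sinθ, produces torque. sin 55° = 0.8192.
For rotational equilibrium, T × 1.2 × 0.8192 = 1061, so T = 1061 / 0.983 = 1080 N.

T ≈ 1080 N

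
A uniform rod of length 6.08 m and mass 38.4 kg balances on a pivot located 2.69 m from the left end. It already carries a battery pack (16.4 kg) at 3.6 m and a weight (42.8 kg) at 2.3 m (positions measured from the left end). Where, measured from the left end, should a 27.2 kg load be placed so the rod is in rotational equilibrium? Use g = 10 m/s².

x ≈ 2.26 m from the left end

Sum moments about the pivot (at 2.69 m from the left end) (the support reaction has zero arm there).
Beam weight: 38.4 × 10 = 384 N down at 3.04 m → arm 0.35 m, τ = 384 × 0.35 = 134.4 N·m clockwise.
Battery pack: 16.4 × 10 = 164 N down at 3.6 m → arm 0.91 m, τ = 164 × 0.91 = 149.2 N·m clockwise.
Weight: 42.8 × 10 = 428 N down at 2.3 m → arm 0.39 m, τ = 428 × 0.39 = 166.9 N·m counterclockwise.
Net moment of existing loads = 116.7 N·m clockwise.
The load weighs 27.2 × 10 = 272 N and must supply an equal counterclockwise moment, so its lever arm about the pivot is 116.7 / 272 = 0.429 m.
That puts it at 2.69 − 0.429 = 2.26 m from the left end.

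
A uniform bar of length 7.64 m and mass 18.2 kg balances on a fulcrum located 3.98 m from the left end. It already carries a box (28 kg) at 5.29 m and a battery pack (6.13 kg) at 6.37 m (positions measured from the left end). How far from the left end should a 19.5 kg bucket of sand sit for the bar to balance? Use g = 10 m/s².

x ≈ 1.5 m from the left end

Choose the fulcrum (at 3.98 m from the left end) as the axis so the support reaction has zero arm there.
Beam weight: 18.2 × 10 = 182 N down at 3.82 m → arm 0.16 m, τ = 182 × 0.16 = 29.12 N·m counterclockwise.
Box: 28 × 10 = 280 N down at 5.29 m → arm 1.31 m, τ = 280 × 1.31 = 366.8 N·m clockwise.
Battery pack: 6.13 × 10 = 61.3 N down at 6.37 m → arm 2.39 m, τ = 61.3 × 2.39 = 146.5 N·m clockwise.
Net moment of existing loads = 484.2 N·m clockwise.
The bucket of sand weighs 19.5 × 10 = 195 N and must supply an equal counterclockwise moment, so its lever arm about the fulcrum is 484.2 / 195 = 2.48 m.
That puts it at 3.98 − 2.48 = 1.5 m from the left end.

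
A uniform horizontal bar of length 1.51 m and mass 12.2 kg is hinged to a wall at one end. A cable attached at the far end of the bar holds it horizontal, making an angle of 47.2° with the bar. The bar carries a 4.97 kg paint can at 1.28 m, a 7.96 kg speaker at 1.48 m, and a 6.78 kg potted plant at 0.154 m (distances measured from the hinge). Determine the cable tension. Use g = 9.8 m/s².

T ≈ 251 N

Choose the hinge as the axis so the unknown hinge reaction has zero arm there.
Beam weight: 12.2 × 9.8 = 119.6 N down at 0.755 m → arm 0.755 m, τ = 119.6 × 0.755 = 90.3 N·m clockwise.
Paint can: 4.97 × 9.8 = 48.71 N down at 1.28 m → arm 1.28 m, τ = 48.71 × 1.28 = 62.35 N·m clockwise.
Speaker: 7.96 × 9.8 = 78.01 N down at 1.48 m → arm 1.48 m, τ = 78.01 × 1.48 = 115.5 N·m clockwise.
Potted plant: 6.78 × 9.8 = 66.44 N down at 0.154 m → arm 0.154 m, τ = 66.44 × 0.154 = 10.23 N·m clockwise.
Total clockwise load moment = 278.4 N·m.
The cable tension T acts at 1.51 m; only its component perpendicular to the bar, T sinθ, produces torque. sin 47.2° = 0.7337.
For rotational equilibrium, T × 1.51 × 0.7337 = 278.4, so T = 278.4 / 1.108 = 251 N.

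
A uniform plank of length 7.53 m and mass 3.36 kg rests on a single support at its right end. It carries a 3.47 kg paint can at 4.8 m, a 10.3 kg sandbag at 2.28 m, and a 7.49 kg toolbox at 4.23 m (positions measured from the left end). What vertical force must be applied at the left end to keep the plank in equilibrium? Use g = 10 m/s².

F ≈ 134 N

Choose the right end as the axis so the unknown pivot reaction has zero arm there.
Beam weight: 3.36 × 10 = 33.6 N down at 3.765 m → arm 3.765 m, τ = 33.6 × 3.765 = 126.5 N·m counterclockwise.
Paint can: 3.47 × 10 = 34.7 N down at 4.8 m → arm 2.73 m, τ = 34.7 × 2.73 = 94.73 N·m counterclockwise.
Sandbag: 10.3 × 10 = 103 N down at 2.28 m → arm 5.25 m, τ = 103 × 5.25 = 540.8 N·m counterclockwise.
Toolbox: 7.49 × 10 = 74.9 N down at 4.23 m → arm 3.3 m, τ = 74.9 × 3.3 = 247.2 N·m counterclockwise.
Net moment of the loads = 1009 N·m counterclockwise.
The upward force F acts at the left end, arm 7.53 m, giving F × 7.53 clockwise.
Balancing moments: F × 7.53 = 1009, giving F = 1009 / 7.53 = 134 N.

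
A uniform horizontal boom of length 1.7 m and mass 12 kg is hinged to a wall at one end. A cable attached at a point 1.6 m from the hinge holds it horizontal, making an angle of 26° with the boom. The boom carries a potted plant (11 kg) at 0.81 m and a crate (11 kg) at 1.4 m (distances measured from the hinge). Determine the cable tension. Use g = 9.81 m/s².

About the hinge:
Beam weight: 12 × 9.81 = 117.7 N down at 0.85 m → arm 0.85 m, τ = 117.7 × 0.85 = 100 N·m clockwise.
Potted plant: 11 × 9.81 = 107.9 N down at 0.81 m → arm 0.81 m, τ = 107.9 × 0.81 = 87.4 N·m clockwise.
Crate: 11 × 9.81 = 107.9 N down at 1.4 m → arm 1.4 m, τ = 107.9 × 1.4 = 151.1 N·m clockwise.
Total clockwise load moment = 338.5 N·m.
The cable tension T acts at 1.6 m; only its component perpendicular to the boom, T sinθ, produces torque. sin 26° = 0.4384.
Στ = 0 ⇒ T × 1.6 × 0.4384 = 338.5 ⇒ T = 338.5 / 0.7014 = 483 N.

T ≈ 483 N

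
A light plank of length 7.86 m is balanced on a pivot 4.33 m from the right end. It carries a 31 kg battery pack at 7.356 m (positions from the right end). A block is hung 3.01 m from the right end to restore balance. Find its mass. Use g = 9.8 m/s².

Choose the pivot (at 4.33 m from the right end) as the axis so the support reaction has zero arm there.
Battery pack: 31 × 9.8 = 303.8 N down at 7.356 m → arm 3.026 m, τ = 303.8 × 3.026 = 919.3 N·m counterclockwise.
Net moment of known loads = 919.3 N·m counterclockwise.
An unknown mass m at 3.01 m has arm 1.32 m; its moment is m·g·1.32 clockwise.
For rotational equilibrium, m × 9.8 × 1.32 = 919.3, so m = 919.3 / (9.8 × 1.32) = 71.1 kg.

m ≈ 71.1 kg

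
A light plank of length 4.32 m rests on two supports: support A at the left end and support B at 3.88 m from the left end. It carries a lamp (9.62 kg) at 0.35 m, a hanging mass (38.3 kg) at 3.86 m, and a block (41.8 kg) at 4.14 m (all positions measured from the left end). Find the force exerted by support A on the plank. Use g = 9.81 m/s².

Take moments about support B.
Lamp: 9.62 × 9.81 = 94.37 N down at 0.35 m → arm 3.53 m, τ = 94.37 × 3.53 = 333.1 N·m counterclockwise.
Hanging mass: 38.3 × 9.81 = 375.7 N down at 3.86 m → arm 0.02 m, τ = 375.7 × 0.02 = 7.514 N·m counterclockwise.
Block: 41.8 × 9.81 = 410.1 N down at 4.14 m → arm 0.26 m, τ = 410.1 × 0.26 = 106.6 N·m clockwise.
Net load moment about support B = 234 N·m counterclockwise.
Reaction R at support A is upward at 0 m, arm 3.88 m → moment R × 3.88 clockwise.
Στ = 0 ⇒ R × 3.88 = 234 ⇒ R = 60.3 N.

R_A ≈ 60.3 N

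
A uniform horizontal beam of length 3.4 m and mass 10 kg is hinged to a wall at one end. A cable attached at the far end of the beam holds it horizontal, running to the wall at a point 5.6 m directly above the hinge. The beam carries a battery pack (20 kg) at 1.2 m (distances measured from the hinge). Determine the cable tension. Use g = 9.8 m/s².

T ≈ 138 N

Sum moments about the hinge (the unknown hinge reaction has zero arm there).
Beam weight: 10 × 9.8 = 98 N down at 1.7 m → arm 1.7 m, τ = 98 × 1.7 = 166.6 N·m clockwise.
Battery pack: 20 × 9.8 = 196 N down at 1.2 m → arm 1.2 m, τ = 196 × 1.2 = 235.2 N·m clockwise.
Total clockwise load moment = 401.8 N·m.
The cable tension T acts at 3.4 m; only its component perpendicular to the beam, T sinθ, produces torque. sinθ = h/√(h²+d²) = 5.6/√(5.6²+3.4²) = 0.8548.
Balancing moments: T × 3.4 × 0.8548 = 401.8, giving T = 401.8 / 2.906 = 138 N.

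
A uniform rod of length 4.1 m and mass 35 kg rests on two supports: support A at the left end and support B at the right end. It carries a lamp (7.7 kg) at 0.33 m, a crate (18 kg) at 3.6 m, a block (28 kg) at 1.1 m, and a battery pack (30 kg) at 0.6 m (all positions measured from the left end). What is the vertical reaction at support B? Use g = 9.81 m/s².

Sum moments about support A (its reaction then has zero moment arm).
Beam weight: 35 × 9.81 = 343.4 N down at 2.05 m → arm 2.05 m, τ = 343.4 × 2.05 = 704 N·m clockwise.
Lamp: 7.7 × 9.81 = 75.54 N down at 0.33 m → arm 0.33 m, τ = 75.54 × 0.33 = 24.93 N·m clockwise.
Crate: 18 × 9.81 = 176.6 N down at 3.6 m → arm 3.6 m, τ = 176.6 × 3.6 = 635.8 N·m clockwise.
Block: 28 × 9.81 = 274.7 N down at 1.1 m → arm 1.1 m, τ = 274.7 × 1.1 = 302.2 N·m clockwise.
Battery pack: 30 × 9.81 = 294.3 N down at 0.6 m → arm 0.6 m, τ = 294.3 × 0.6 = 176.6 N·m clockwise.
Net load moment about support A = 1844 N·m clockwise.
Reaction R at support B is upward at 4.1 m, arm 4.1 m → moment R × 4.1 counterclockwise.
Setting net torque to zero: R × 4.1 = 1844 → R = 450 N.

R_B ≈ 450 N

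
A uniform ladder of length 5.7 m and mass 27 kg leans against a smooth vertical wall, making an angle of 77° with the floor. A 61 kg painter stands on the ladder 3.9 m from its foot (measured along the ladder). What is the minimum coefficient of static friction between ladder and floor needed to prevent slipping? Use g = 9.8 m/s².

Take moments about the foot of the ladder.
Ladder weight 27×9.8 = 264.6 N acts at 2.85 m along the ladder; its horizontal arm is 2.85·cos77° = 0.6411 m → τ = 169.6 N·m clockwise.
Painter: 61×9.8 = 597.8 N at 3.9 m → arm 0.8773 m → τ = 524.4 N·m clockwise.
Wall normal N acts horizontally at the top; its moment arm is the height L sinθ = 5.7·sin77° = 5.554 m, counterclockwise.
Setting net torque to zero: N × 5.554 = 694 → N = 125 N.
ΣFx = 0 ⇒ f = N_wall = 125 N. ΣFy = 0 ⇒ N_floor = 862.4 N.
μ_min = f / N_floor = 125 / 862.4 = 0.145.

μ_min ≈ 0.145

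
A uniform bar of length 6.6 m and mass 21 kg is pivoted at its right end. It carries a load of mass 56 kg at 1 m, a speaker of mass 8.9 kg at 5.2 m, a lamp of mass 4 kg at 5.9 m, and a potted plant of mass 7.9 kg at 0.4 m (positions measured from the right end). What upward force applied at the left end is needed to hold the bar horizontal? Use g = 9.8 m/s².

F ≈ 295 N

About the right end:
Beam weight: 21 × 9.8 = 205.8 N down at 3.3 m → arm 3.3 m, τ = 205.8 × 3.3 = 679.1 N·m counterclockwise.
Load: 56 × 9.8 = 548.8 N down at 1 m → arm 1 m, τ = 548.8 × 1 = 548.8 N·m counterclockwise.
Speaker: 8.9 × 9.8 = 87.22 N down at 5.2 m → arm 5.2 m, τ = 87.22 × 5.2 = 453.5 N·m counterclockwise.
Lamp: 4 × 9.8 = 39.2 N down at 5.9 m → arm 5.9 m, τ = 39.2 × 5.9 = 231.3 N·m counterclockwise.
Potted plant: 7.9 × 9.8 = 77.42 N down at 0.4 m → arm 0.4 m, τ = 77.42 × 0.4 = 30.97 N·m counterclockwise.
Net moment of the loads = 1944 N·m counterclockwise.
The upward force F acts at the left end, arm 6.6 m, giving F × 6.6 clockwise.
Balancing moments: F × 6.6 = 1944, giving F = 1944 / 6.6 = 295 N.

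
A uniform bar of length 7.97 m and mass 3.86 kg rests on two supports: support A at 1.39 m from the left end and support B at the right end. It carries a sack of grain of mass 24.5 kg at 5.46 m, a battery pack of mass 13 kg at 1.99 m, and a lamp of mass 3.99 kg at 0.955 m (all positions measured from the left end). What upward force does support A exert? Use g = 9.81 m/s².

R_A ≈ 272 N

Sum moments about support B (its reaction then has zero moment arm).
Beam weight: 3.86 × 9.81 = 37.87 N down at 3.985 m → arm 3.985 m, τ = 37.87 × 3.985 = 150.9 N·m counterclockwise.
Sack of grain: 24.5 × 9.81 = 240.3 N down at 5.46 m → arm 2.51 m, τ = 240.3 × 2.51 = 603.2 N·m counterclockwise.
Battery pack: 13 × 9.81 = 127.5 N down at 1.99 m → arm 5.98 m, τ = 127.5 × 5.98 = 762.5 N·m counterclockwise.
Lamp: 3.99 × 9.81 = 39.14 N down at 0.955 m → arm 7.015 m, τ = 39.14 × 7.015 = 274.6 N·m counterclockwise.
Net load moment about support B = 1791 N·m counterclockwise.
Reaction R at support A is upward at 1.39 m, arm 6.58 m → moment R × 6.58 clockwise.
Balancing moments: R × 6.58 = 1791, giving R = 272 N.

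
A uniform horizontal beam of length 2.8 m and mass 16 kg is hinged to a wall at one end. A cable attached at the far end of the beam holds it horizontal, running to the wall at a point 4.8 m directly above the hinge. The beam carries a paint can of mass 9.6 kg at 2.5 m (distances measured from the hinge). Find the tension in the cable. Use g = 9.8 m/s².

Taking torques about the hinge:
Beam weight: 16 × 9.8 = 156.8 N down at 1.4 m → arm 1.4 m, τ = 156.8 × 1.4 = 219.5 N·m clockwise.
Paint can: 9.6 × 9.8 = 94.08 N down at 2.5 m → arm 2.5 m, τ = 94.08 × 2.5 = 235.2 N·m clockwise.
Total clockwise load moment = 454.7 N·m.
The cable tension T acts at 2.8 m; only its component perpendicular to the beam, T sinθ, produces torque. sinθ = h/√(h²+d²) = 4.8/√(4.8²+2.8²) = 0.8638.
Στ = 0 ⇒ T × 2.8 × 0.8638 = 454.7 ⇒ T = 454.7 / 2.419 = 188 N.

T ≈ 188 N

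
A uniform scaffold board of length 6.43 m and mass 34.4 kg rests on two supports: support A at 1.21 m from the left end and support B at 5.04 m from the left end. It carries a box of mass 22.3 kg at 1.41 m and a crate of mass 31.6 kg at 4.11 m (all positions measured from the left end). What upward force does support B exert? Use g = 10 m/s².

R_B ≈ 431 N

Taking torques about support A:
Beam weight: 34.4 × 10 = 344 N down at 3.215 m → arm 2.005 m, τ = 344 × 2.005 = 689.7 N·m clockwise.
Box: 22.3 × 10 = 223 N down at 1.41 m → arm 0.2 m, τ = 223 × 0.2 = 44.6 N·m clockwise.
Crate: 31.6 × 10 = 316 N down at 4.11 m → arm 2.9 m, τ = 316 × 2.9 = 916.4 N·m clockwise.
Net load moment about support A = 1651 N·m clockwise.
Reaction R at support B is upward at 5.04 m, arm 3.83 m → moment R × 3.83 counterclockwise.
For rotational equilibrium, R × 3.83 = 1651, so R = 431 N.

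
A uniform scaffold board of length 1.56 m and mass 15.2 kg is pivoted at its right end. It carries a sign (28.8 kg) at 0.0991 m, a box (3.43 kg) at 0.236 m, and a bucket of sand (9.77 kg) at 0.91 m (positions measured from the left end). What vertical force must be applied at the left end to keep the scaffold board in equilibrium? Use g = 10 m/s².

Choose the right end as the axis so the unknown pivot reaction has zero arm there.
Beam weight: 15.2 × 10 = 152 N down at 0.78 m → arm 0.78 m, τ = 152 × 0.78 = 118.6 N·m counterclockwise.
Sign: 28.8 × 10 = 288 N down at 0.0991 m → arm 1.461 m, τ = 288 × 1.461 = 420.8 N·m counterclockwise.
Box: 3.43 × 10 = 34.3 N down at 0.236 m → arm 1.324 m, τ = 34.3 × 1.324 = 45.41 N·m counterclockwise.
Bucket of sand: 9.77 × 10 = 97.7 N down at 0.91 m → arm 0.65 m, τ = 97.7 × 0.65 = 63.51 N·m counterclockwise.
Net moment of the loads = 648.3 N·m counterclockwise.
The upward force F acts at the left end, arm 1.56 m, giving F × 1.56 clockwise.
Balancing moments: F × 1.56 = 648.3, giving F = 648.3 / 1.56 = 416 N.

F ≈ 416 N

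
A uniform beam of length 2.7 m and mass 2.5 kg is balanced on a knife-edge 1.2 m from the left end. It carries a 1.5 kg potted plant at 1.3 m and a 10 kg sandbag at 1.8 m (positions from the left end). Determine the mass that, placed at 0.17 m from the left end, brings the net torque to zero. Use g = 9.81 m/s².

m ≈ 6.33 kg

Sum moments about the knife-edge (at 1.2 m from the left end) (the support reaction has zero arm there).
Beam weight: 2.5 × 9.81 = 24.53 N down at 1.35 m → arm 0.15 m, τ = 24.53 × 0.15 = 3.679 N·m clockwise.
Potted plant: 1.5 × 9.81 = 14.71 N down at 1.3 m → arm 0.1 m, τ = 14.71 × 0.1 = 1.471 N·m clockwise.
Sandbag: 10 × 9.81 = 98.1 N down at 1.8 m → arm 0.6 m, τ = 98.1 × 0.6 = 58.86 N·m clockwise.
Net moment of known loads = 64.01 N·m clockwise.
An unknown mass m at 0.17 m has arm 1.03 m; its moment is m·g·1.03 counterclockwise.
Στ = 0 ⇒ m × 9.81 × 1.03 = 64.01 ⇒ m = 64.01 / (9.81 × 1.03) = 6.33 kg.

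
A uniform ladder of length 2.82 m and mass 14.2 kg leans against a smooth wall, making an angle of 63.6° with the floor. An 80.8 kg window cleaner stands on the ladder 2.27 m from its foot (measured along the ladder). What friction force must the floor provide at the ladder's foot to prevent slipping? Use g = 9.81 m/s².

Choose the foot of the ladder as the axis so the floor normal and friction both act there and drop out.
Ladder weight 14.2×9.81 = 139.3 N acts at 1.41 m along the ladder; its horizontal arm is 1.41·cos63.6° = 0.6269 m → τ = 87.33 N·m clockwise.
Window cleaner: 80.8×9.81 = 792.6 N at 2.27 m → arm 1.009 m → τ = 799.7 N·m clockwise.
Wall normal N acts horizontally at the top; its moment arm is the height L sinθ = 2.82·sin63.6° = 2.526 m, counterclockwise.
Setting net torque to zero: N × 2.526 = 887 → N = 351 N.
ΣFx = 0: friction at the foot balances the wall's push, so f = N_wall = 351 N.

f ≈ 351 N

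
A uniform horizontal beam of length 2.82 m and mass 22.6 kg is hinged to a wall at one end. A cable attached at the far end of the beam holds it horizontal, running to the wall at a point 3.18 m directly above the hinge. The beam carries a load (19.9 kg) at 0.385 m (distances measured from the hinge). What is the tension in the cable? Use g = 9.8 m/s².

Taking torques about the hinge:
Beam weight: 22.6 × 9.8 = 221.5 N down at 1.41 m → arm 1.41 m, τ = 221.5 × 1.41 = 312.3 N·m clockwise.
Load: 19.9 × 9.8 = 195 N down at 0.385 m → arm 0.385 m, τ = 195 × 0.385 = 75.08 N·m clockwise.
Total clockwise load moment = 387.4 N·m.
The cable tension T acts at 2.82 m; only its component perpendicular to the beam, T sinθ, produces torque. sinθ = h/√(h²+d²) = 3.18/√(3.18²+2.82²) = 0.7482.
Στ = 0 ⇒ T × 2.82 × 0.7482 = 387.4 ⇒ T = 387.4 / 2.11 = 184 N.

T ≈ 184 N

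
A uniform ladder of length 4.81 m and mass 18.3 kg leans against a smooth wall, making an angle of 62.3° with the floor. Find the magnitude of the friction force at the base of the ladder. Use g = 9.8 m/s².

Take moments about the foot of the ladder.
Ladder weight 18.3×9.8 = 179.3 N acts at 2.405 m along the ladder; its horizontal arm is 2.405·cos62.3° = 1.118 m → τ = 200.5 N·m clockwise.
Wall normal N acts horizontally at the top; its moment arm is the height L sinθ = 4.81·sin62.3° = 4.259 m, counterclockwise.
Setting net torque to zero: N × 4.259 = 200.5 → N = 47.1 N.
ΣFx = 0: friction at the foot balances the wall's push, so f = N_wall = 47.1 N.

f ≈ 47.1 N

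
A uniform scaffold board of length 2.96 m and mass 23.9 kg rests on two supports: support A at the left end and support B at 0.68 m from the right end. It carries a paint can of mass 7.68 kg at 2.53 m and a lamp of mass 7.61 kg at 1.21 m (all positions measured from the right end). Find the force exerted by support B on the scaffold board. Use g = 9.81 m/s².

R_B ≈ 224 N

About support A:
Beam weight: 23.9 × 9.81 = 234.5 N down at 1.48 m → arm 1.48 m, τ = 234.5 × 1.48 = 347.1 N·m clockwise.
Paint can: 7.68 × 9.81 = 75.34 N down at 2.53 m → arm 0.43 m, τ = 75.34 × 0.43 = 32.4 N·m clockwise.
Lamp: 7.61 × 9.81 = 74.65 N down at 1.21 m → arm 1.75 m, τ = 74.65 × 1.75 = 130.6 N·m clockwise.
Net load moment about support A = 510.1 N·m clockwise.
Reaction R at support B is upward at 0.68 m, arm 2.28 m → moment R × 2.28 counterclockwise.
Setting net torque to zero: R × 2.28 = 510.1 → R = 224 N.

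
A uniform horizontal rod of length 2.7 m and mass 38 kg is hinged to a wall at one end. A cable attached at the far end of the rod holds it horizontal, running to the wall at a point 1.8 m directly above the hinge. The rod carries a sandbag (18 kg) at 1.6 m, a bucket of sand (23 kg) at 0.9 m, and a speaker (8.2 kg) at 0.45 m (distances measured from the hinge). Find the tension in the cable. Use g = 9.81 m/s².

About the hinge:
Beam weight: 38 × 9.81 = 372.8 N down at 1.35 m → arm 1.35 m, τ = 372.8 × 1.35 = 503.3 N·m clockwise.
Sandbag: 18 × 9.81 = 176.6 N down at 1.6 m → arm 1.6 m, τ = 176.6 × 1.6 = 282.6 N·m clockwise.
Bucket of sand: 23 × 9.81 = 225.6 N down at 0.9 m → arm 0.9 m, τ = 225.6 × 0.9 = 203 N·m clockwise.
Speaker: 8.2 × 9.81 = 80.44 N down at 0.45 m → arm 0.45 m, τ = 80.44 × 0.45 = 36.2 N·m clockwise.
Total clockwise load moment = 1025 N·m.
The cable tension T acts at 2.7 m; only its component perpendicular to the rod, T sinθ, produces torque. sinθ = h/√(h²+d²) = 1.8/√(1.8²+2.7²) = 0.5547.
For rotational equilibrium, T × 2.7 × 0.5547 = 1025, so T = 1025 / 1.498 = 684 N.

T ≈ 684 N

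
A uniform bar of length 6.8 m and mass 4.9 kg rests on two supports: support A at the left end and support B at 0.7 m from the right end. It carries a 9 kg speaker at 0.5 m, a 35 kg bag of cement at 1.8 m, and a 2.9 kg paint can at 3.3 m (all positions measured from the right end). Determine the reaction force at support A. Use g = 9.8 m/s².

R_A ≈ 92.3 N

Taking torques about support B:
Beam weight: 4.9 × 9.8 = 48.02 N down at 3.4 m → arm 2.7 m, τ = 48.02 × 2.7 = 129.7 N·m counterclockwise.
Speaker: 9 × 9.8 = 88.2 N down at 0.5 m → arm 0.2 m, τ = 88.2 × 0.2 = 17.64 N·m clockwise.
Bag of cement: 35 × 9.8 = 343 N down at 1.8 m → arm 1.1 m, τ = 343 × 1.1 = 377.3 N·m counterclockwise.
Paint can: 2.9 × 9.8 = 28.42 N down at 3.3 m → arm 2.6 m, τ = 28.42 × 2.6 = 73.89 N·m counterclockwise.
Net load moment about support B = 563.2 N·m counterclockwise.
Reaction R at support A is upward at 6.8 m, arm 6.1 m → moment R × 6.1 clockwise.
Στ = 0 ⇒ R × 6.1 = 563.2 ⇒ R = 92.3 N.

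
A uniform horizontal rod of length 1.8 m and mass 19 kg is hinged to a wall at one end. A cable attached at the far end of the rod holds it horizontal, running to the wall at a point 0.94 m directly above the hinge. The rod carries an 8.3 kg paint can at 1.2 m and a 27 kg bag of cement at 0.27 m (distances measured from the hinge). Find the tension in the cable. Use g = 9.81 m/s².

Choose the hinge as the axis so the unknown hinge reaction has zero arm there.
Beam weight: 19 × 9.81 = 186.4 N down at 0.9 m → arm 0.9 m, τ = 186.4 × 0.9 = 167.8 N·m clockwise.
Paint can: 8.3 × 9.81 = 81.42 N down at 1.2 m → arm 1.2 m, τ = 81.42 × 1.2 = 97.7 N·m clockwise.
Bag of cement: 27 × 9.81 = 264.9 N down at 0.27 m → arm 0.27 m, τ = 264.9 × 0.27 = 71.52 N·m clockwise.
Total clockwise load moment = 337 N·m.
The cable tension T acts at 1.8 m; only its component perpendicular to the rod, T sinθ, produces torque. sinθ = h/√(h²+d²) = 0.94/√(0.94²+1.8²) = 0.4629.
Στ = 0 ⇒ T × 1.8 × 0.4629 = 337 ⇒ T = 337 / 0.8332 = 404 N.

T ≈ 404 N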